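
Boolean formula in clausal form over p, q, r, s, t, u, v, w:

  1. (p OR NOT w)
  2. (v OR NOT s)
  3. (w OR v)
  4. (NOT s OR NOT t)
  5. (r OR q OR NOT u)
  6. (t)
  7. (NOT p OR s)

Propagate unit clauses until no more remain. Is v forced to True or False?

True

Unit clause (t) sets t = True.
From (NOT s OR NOT t) and t = True: s = False.
In (NOT p OR s), s is now false; NOT p must hold, so p = False.
From (p OR NOT w) and p = False: w = False.
(w OR v) with w = False leaves only v, so v = True.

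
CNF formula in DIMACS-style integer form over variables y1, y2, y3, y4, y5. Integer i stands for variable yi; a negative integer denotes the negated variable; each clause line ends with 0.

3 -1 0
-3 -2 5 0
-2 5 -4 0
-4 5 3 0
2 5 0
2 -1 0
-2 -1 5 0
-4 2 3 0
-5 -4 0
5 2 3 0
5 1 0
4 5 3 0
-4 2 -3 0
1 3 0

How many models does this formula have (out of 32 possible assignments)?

Satisfying assignments:
  y1=0 y2=0 y3=1 y4=0 y5=1
  y1=0 y2=1 y3=1 y4=0 y5=1
  y1=1 y2=1 y3=1 y4=0 y5=1
That's 3 in total.

3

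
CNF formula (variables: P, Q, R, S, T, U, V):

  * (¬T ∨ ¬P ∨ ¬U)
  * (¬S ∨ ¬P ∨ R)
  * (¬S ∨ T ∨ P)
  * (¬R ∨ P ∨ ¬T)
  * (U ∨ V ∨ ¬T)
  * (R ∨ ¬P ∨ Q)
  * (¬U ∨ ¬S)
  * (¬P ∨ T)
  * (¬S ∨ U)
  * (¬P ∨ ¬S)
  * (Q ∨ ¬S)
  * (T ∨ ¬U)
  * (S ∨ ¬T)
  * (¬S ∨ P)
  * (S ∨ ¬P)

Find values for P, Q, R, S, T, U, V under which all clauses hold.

P = F, Q = F, R = F, S = F, T = F, U = F, V = T

Check each clause:
  1. (¬U ∨ ¬P ∨ ¬T) — ¬U is true.
  2. (¬S ∨ ¬P ∨ R) — ¬S is true.
  3. (P ∨ ¬S ∨ T) — ¬S is true.
  4. (¬T ∨ P ∨ ¬R) — ¬T is true.
  5. (U ∨ ¬T ∨ V) — ¬T is true.
  6. (R ∨ ¬P ∨ Q) — ¬P is true.
  7. (¬S ∨ ¬U) — ¬U is true.
  8. (T ∨ ¬P) — ¬P is true.
  9. (U ∨ ¬S) — ¬S is true.
  10. (¬P ∨ ¬S) — ¬S is true.
  11. (¬S ∨ Q) — ¬S is true.
  12. (T ∨ ¬U) — ¬U is true.
  13. (¬T ∨ S) — ¬T is true.
  14. (P ∨ ¬S) — ¬S is true.
  15. (S ∨ ¬P) — ¬P is true.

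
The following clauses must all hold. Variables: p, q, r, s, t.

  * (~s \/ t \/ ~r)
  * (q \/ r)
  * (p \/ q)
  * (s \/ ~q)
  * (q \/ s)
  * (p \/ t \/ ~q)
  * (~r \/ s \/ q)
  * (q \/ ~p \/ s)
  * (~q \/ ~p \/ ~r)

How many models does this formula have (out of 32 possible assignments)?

The models are:
  p=0 q=1 r=0 s=1 t=1
  p=0 q=1 r=1 s=1 t=1
  p=1 q=0 r=1 s=1 t=1
  p=1 q=1 r=0 s=1 t=0
  p=1 q=1 r=0 s=1 t=1
That's 5 in total.

5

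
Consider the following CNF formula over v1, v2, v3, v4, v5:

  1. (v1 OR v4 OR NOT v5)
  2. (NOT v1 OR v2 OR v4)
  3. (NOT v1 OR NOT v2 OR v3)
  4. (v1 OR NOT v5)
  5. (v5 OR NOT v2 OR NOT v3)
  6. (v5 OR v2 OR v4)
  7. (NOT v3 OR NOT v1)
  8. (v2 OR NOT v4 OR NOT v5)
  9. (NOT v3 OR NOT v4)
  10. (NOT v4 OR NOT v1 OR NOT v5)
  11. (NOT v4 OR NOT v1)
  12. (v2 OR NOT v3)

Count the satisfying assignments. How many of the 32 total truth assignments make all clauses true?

The models are:
  v1=0 v2=0 v3=0 v4=1 v5=0
  v1=0 v2=1 v3=0 v4=0 v5=0
  v1=0 v2=1 v3=0 v4=1 v5=0
Count: 3.

3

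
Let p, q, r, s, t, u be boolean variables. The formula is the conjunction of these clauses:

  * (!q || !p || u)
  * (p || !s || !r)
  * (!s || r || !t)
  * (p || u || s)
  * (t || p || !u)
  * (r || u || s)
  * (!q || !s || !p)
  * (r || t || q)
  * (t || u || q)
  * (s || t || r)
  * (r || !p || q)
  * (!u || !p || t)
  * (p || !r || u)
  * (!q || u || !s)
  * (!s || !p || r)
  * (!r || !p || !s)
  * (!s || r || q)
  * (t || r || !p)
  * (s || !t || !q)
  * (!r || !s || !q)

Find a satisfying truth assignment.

Try p = True.
Try q = False.
  then r is forced to True.
  then s is forced to False.
Branch on t: take t = True.
u is now unconstrained; take u = True.
Every clause has at least one true literal under this assignment.

p = True, q = False, r = True, s = False, t = True, u = True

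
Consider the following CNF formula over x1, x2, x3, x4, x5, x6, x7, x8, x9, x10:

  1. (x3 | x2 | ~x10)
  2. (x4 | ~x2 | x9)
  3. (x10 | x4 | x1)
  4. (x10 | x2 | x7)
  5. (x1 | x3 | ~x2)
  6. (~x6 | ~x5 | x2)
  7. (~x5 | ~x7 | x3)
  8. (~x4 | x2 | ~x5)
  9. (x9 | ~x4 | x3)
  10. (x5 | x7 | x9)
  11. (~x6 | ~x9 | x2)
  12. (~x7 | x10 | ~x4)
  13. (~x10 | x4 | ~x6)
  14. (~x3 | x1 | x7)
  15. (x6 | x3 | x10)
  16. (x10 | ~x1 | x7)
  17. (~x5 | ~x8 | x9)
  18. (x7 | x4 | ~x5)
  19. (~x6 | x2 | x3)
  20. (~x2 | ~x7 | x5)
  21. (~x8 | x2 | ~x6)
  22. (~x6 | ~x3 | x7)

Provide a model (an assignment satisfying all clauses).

x1 = T, x2 = T, x3 = T, x4 = F, x5 = T, x6 = F, x7 = T, x8 = F, x9 = T, x10 = F

Check each clause:
  1. (x2 | ~x10 | x3) — x2 is true.
  2. (~x2 | x4 | x9) — x9 is true.
  3. (x10 | x4 | x1) — x1 is true.
  4. (x10 | x2 | x7) — x2 is true.
  5. (~x2 | x1 | x3) — x1 is true.
  6. (~x6 | x2 | ~x5) — ~x6 is true.
  7. (~x5 | ~x7 | x3) — x3 is true.
  8. (x2 | ~x4 | ~x5) — x2 is true.
  9. (~x4 | x9 | x3) — x9 is true.
  10. (x7 | x5 | x9) — x9 is true.
  11. (~x9 | ~x6 | x2) — x2 is true.
  12. (~x4 | ~x7 | x10) — ~x4 is true.
  13. (~x6 | x4 | ~x10) — ~x6 is true.
  14. (x1 | ~x3 | x7) — x1 is true.
  15. (x10 | x6 | x3) — x3 is true.
  16. (x10 | ~x1 | x7) — x7 is true.
  17. (~x8 | x9 | ~x5) — ~x8 is true.
  18. (~x5 | x7 | x4) — x7 is true.
  19. (x3 | ~x6 | x2) — ~x6 is true.
  20. (x5 | ~x7 | ~x2) — x5 is true.
  21. (x2 | ~x6 | ~x8) — ~x8 is true.
  22. (~x6 | ~x3 | x7) — ~x6 is true.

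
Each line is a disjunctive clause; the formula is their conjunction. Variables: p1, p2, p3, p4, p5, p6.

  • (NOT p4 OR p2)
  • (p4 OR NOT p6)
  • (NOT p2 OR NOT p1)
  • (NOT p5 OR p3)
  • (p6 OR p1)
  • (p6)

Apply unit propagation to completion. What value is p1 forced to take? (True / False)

(p6) stands alone — p6 = True.
(p4 OR NOT p6): since p6 = True, the clause reduces to (p4). p4 = True.
(NOT p4 OR p2): since p4 = True, the clause reduces to (p2). p2 = True.
In (NOT p2 OR NOT p1), NOT p2 is now false; NOT p1 must hold, so p1 = False.

False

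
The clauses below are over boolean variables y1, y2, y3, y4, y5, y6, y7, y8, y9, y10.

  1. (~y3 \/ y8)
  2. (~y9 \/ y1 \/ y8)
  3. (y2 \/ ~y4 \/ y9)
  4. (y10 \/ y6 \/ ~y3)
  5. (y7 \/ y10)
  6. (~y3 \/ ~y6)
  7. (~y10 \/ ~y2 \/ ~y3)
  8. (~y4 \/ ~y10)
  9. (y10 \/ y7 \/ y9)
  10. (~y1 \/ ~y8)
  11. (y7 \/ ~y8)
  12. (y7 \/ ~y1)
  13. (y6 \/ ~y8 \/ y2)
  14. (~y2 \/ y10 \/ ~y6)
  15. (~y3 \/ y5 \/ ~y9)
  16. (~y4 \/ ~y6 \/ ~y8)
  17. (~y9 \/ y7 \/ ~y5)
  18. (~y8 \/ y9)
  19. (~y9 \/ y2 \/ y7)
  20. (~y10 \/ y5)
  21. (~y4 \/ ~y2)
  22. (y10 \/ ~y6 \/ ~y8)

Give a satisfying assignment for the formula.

y1 = True, y2 = False, y3 = False, y4 = False, y5 = False, y6 = False, y7 = True, y8 = False, y9 = True, y10 = False

y3 occurs only negated in the remaining clauses — set y3 = False.
y4 occurs only negated in the remaining clauses — set y4 = False.
Branch on y1: take y1 = True.
  then y8 is forced to False.
  then y7 is forced to True.
Set y2 = False and propagate.
Try y5 = False.
  then y10 is forced to False.
y6, y9 are now unconstrained; take y6 = False, y9 = True.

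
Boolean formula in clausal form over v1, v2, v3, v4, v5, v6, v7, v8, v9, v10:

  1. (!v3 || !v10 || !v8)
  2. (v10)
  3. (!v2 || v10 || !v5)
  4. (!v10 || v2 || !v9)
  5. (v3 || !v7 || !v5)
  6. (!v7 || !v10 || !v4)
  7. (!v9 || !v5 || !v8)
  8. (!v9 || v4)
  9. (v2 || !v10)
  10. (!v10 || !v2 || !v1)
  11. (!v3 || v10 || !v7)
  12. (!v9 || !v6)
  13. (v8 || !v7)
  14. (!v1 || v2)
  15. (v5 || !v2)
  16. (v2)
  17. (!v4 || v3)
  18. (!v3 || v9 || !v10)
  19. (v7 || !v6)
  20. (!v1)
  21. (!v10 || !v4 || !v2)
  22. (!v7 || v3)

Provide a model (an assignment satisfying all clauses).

v1 = F  v2 = T  v3 = F  v4 = F  v5 = T  v6 = F  v7 = F  v8 = T  v9 = F  v10 = T

Unit propagation: (v10) forces v10 = True.
The clause (v2) is unit: v2 must be True.
(!v1) is a unit clause, so v1 = False.
(v5) is a unit clause, so v5 = True.
The clause (!v4) is unit: v4 must be False.
(!v9) is a unit clause, so v9 = False.
The clause (!v3) is unit: v3 must be False.
The clause (!v7) is unit: v7 must be False.
(!v6) is a unit clause, so v6 = False.
v8 is now unconstrained; take v8 = True.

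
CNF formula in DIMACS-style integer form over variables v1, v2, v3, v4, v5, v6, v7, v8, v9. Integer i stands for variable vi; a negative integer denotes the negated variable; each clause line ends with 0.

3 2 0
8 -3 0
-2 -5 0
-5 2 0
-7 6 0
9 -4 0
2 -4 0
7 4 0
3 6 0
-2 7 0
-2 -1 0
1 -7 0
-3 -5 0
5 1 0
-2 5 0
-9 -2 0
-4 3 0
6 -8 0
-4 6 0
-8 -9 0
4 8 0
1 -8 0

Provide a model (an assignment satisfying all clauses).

v1=T, v2=F, v3=T, v4=F, v5=F, v6=T, v7=T, v8=T, v9=F

Pure literal: v6 appears only positively; assign v6 = True.
Branch on v1: take v1 = True.
  then v2 is forced to False.
  then v3 is forced to True.
  then v8 is forced to True.
  then v5 is forced to False.
  then v4 is forced to False.
  then v7 is forced to True.
  then v9 is forced to False.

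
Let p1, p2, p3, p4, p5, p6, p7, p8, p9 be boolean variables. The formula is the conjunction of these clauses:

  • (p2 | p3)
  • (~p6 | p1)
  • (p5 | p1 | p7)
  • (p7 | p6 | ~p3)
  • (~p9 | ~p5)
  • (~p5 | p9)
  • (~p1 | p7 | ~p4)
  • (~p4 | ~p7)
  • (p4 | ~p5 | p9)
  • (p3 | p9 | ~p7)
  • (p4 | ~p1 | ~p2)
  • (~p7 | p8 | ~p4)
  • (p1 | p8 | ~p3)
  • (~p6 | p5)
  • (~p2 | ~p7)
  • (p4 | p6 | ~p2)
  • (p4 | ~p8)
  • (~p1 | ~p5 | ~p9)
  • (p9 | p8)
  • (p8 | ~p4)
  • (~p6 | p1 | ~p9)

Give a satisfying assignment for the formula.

p1 = T  p2 = F  p3 = T  p4 = F  p5 = F  p6 = F  p7 = T  p8 = F  p9 = T

Set p1 = True and propagate.
For the remaining variables, p2 = False, p3 = True, p4 = False, p5 = False, p6 = False, p7 = True, p8 = False, p9 = True works.
Check each clause:
  1. (p2 | p3) — p3 is true.
  2. (p1 | ~p6) — p1 is true.
  3. (p5 | p1 | p7) — p1 is true.
  4. (p7 | p6 | ~p3) — p7 is true.
  5. (~p5 | ~p9) — ~p5 is true.
  6. (p9 | ~p5) — p9 is true.
  7. (~p4 | ~p1 | p7) — ~p4 is true.
  8. (~p4 | ~p7) — ~p4 is true.
  9. (~p5 | p4 | p9) — p9 is true.
  10. (p3 | p9 | ~p7) — p3 is true.
  11. (~p1 | ~p2 | p4) — ~p2 is true.
  12. (~p4 | ~p7 | p8) — ~p4 is true.
  13. (p8 | ~p3 | p1) — p1 is true.
  14. (p5 | ~p6) — ~p6 is true.
  15. (~p7 | ~p2) — ~p2 is true.
  16. (~p2 | p4 | p6) — ~p2 is true.
  17. (p4 | ~p8) — ~p8 is true.
  18. (~p9 | ~p5 | ~p1) — ~p5 is true.
  19. (p8 | p9) — p9 is true.
  20. (~p4 | p8) — ~p4 is true.
  21. (~p6 | ~p9 | p1) — p1 is true.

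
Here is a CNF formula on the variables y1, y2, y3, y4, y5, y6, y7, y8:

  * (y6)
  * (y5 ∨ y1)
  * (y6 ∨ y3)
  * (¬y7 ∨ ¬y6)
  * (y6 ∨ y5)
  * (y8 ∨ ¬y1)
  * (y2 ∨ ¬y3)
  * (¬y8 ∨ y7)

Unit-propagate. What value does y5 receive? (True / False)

True

(y6) is a unit clause: y6 = True.
In (¬y6 ∨ ¬y7), ¬y6 is now false; ¬y7 must hold, so y7 = False.
In (¬y8 ∨ y7), y7 is now false; ¬y8 must hold, so y8 = False.
From (¬y1 ∨ y8) and y8 = False: y1 = False.
In (y5 ∨ y1), y1 is now false; y5 must hold, so y5 = True.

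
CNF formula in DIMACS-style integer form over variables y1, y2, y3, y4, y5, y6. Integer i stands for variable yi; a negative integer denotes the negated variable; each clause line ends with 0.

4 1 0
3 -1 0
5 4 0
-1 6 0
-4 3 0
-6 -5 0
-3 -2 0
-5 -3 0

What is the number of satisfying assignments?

3

Satisfying assignments:
  y1=F y2=F y3=T y4=T y5=F y6=F
  y1=F y2=F y3=T y4=T y5=F y6=T
  y1=T y2=F y3=T y4=T y5=F y6=T
Count: 3.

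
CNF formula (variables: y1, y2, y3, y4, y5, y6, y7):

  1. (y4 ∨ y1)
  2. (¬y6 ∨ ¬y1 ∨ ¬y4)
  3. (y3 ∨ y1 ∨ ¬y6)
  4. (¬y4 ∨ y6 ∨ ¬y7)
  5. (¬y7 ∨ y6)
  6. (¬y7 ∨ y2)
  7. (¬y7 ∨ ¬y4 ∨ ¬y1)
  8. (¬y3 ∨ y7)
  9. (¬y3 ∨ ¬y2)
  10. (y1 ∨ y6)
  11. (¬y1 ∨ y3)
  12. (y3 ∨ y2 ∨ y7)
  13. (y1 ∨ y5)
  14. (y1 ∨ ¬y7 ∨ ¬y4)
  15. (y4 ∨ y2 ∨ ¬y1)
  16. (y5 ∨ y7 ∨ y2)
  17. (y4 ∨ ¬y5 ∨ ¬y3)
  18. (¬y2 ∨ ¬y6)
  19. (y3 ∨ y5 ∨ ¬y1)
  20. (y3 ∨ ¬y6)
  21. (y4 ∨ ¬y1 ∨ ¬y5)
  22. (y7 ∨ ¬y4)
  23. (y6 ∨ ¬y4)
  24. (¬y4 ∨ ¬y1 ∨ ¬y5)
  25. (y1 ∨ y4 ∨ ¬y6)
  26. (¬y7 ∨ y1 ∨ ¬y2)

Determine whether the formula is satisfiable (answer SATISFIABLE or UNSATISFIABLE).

y1 = True:
  propagation gives y3=True, y7=True, y6=True, y4=False; an empty clause results — contradiction.
y1 = False:
  propagation gives y4=True, y6=True, y3=True, y7=True; an empty clause results — contradiction.
Every branch closes, so no satisfying assignment exists.

UNSATISFIABLE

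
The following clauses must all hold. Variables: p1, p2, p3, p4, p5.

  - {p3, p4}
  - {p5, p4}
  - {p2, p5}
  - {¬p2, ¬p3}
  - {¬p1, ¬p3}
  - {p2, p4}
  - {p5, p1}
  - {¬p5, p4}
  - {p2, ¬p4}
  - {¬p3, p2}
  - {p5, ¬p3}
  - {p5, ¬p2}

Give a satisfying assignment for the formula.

p1=1, p2=1, p3=0, p4=1, p5=1

Try p1 = True.
  then p3 is forced to False.
  then p4 is forced to True.
  then p2 is forced to True.
  then p5 is forced to True.
Check each clause:
  1. {p4, p3} — p4 is true.
  2. {p5, p4} — p4 is true.
  3. {p5, p2} — p2 is true.
  4. {¬p3, ¬p2} — ¬p3 is true.
  5. {¬p1, ¬p3} — ¬p3 is true.
  6. {p2, p4} — p2 is true.
  7. {p1, p5} — p1 is true.
  8. {¬p5, p4} — p4 is true.
  9. {¬p4, p2} — p2 is true.
  10. {¬p3, p2} — p2 is true.
  11. {¬p3, p5} — p5 is true.
  12. {p5, ¬p2} — p5 is true.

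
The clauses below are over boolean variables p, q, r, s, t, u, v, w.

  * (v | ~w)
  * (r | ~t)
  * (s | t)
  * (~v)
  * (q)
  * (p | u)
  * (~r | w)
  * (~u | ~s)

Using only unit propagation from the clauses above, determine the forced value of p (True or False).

True

Unit clause (~v) sets v = False.
(~w | v) with v = False leaves only ~w, so w = False.
(q) stands alone — q = True.
(~r | w): since w = False, the clause reduces to (~r). r = False.
In (~t | r), r is now false; ~t must hold, so t = False.
In (s | t), t is now false; s must hold, so s = True.
(~s | ~u) with s = True leaves only ~u, so u = False.
In (p | u), u is now false; p must hold, so p = True.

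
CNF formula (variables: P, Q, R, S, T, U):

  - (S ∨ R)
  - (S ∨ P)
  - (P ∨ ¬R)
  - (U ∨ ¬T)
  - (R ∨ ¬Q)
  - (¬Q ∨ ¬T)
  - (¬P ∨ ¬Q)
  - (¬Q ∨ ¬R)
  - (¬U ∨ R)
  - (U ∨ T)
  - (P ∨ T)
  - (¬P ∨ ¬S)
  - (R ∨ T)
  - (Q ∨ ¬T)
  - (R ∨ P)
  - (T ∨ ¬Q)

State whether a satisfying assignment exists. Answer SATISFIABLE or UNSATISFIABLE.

SATISFIABLE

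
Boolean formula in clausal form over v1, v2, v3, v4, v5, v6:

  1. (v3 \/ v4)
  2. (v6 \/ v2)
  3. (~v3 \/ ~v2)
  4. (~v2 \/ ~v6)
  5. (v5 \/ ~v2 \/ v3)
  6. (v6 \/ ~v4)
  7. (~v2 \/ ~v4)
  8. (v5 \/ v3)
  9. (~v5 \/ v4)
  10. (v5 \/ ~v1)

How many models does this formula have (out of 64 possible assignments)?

6

The models are:
  v1=F v2=F v3=F v4=T v5=T v6=T
  v1=F v2=F v3=T v4=F v5=F v6=T
  v1=F v2=F v3=T v4=T v5=F v6=T
  v1=F v2=F v3=T v4=T v5=T v6=T
  v1=T v2=F v3=F v4=T v5=T v6=T
  v1=T v2=F v3=T v4=T v5=T v6=T
That's 6 in total.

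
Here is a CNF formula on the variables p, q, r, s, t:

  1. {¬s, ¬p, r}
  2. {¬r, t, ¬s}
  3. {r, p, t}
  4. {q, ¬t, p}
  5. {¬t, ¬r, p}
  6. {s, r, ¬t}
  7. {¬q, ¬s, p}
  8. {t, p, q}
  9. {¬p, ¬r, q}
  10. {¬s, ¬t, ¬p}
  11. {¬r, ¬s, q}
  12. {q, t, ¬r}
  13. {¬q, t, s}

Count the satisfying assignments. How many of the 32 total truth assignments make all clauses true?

2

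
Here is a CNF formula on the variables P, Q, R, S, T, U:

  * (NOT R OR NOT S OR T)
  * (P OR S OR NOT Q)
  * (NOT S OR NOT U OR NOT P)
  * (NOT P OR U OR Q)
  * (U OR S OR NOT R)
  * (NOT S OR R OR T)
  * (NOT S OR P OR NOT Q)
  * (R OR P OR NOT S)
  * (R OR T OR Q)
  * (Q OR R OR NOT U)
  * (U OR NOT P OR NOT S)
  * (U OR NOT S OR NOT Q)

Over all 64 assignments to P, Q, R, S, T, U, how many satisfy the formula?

13

Split on S, then P.
  S=1, P=1: a clause becomes empty — 0.
  S=1, P=0: remaining (Q,R,T,U) ∈ {(0,1,1,0); (0,1,1,1)} — 2.
  S=0, P=1: T free; 4 ways for (Q,R,U) × 2^1 = 8.
  S=0, P=0: remaining (Q,R,T,U) ∈ {(0,0,1,0); (0,1,0,1); (0,1,1,1)} — 3.
Total: 0 + 2 + 8 + 3 = 13.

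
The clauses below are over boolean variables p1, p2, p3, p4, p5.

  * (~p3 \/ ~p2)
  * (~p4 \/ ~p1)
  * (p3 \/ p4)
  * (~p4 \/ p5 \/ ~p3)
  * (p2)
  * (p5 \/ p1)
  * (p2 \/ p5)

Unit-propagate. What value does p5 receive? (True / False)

(p2) is a unit clause: p2 = True.
From (~p2 \/ ~p3) and p2 = True: p3 = False.
From (p4 \/ p3) and p3 = False: p4 = True.
In (~p1 \/ ~p4), ~p4 is now false; ~p1 must hold, so p1 = False.
(p1 \/ p5): since p1 = False, the clause reduces to (p5). p5 = True.

True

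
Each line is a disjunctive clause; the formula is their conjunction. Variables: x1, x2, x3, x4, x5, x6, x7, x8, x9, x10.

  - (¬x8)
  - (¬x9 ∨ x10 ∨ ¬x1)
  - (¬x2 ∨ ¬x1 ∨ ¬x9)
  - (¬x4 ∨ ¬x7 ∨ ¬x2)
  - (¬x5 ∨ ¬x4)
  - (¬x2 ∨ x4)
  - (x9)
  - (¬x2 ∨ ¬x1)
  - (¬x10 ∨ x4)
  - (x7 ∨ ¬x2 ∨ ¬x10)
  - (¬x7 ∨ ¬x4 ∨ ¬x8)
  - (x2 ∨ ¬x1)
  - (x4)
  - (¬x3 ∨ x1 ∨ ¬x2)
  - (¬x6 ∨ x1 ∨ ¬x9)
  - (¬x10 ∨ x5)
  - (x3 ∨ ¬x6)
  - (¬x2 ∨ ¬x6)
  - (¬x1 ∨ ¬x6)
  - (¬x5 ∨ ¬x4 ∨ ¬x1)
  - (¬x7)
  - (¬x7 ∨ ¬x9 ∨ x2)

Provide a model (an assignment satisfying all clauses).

x1 = F  x2 = F  x3 = F  x4 = T  x5 = F  x6 = F  x7 = F  x8 = F  x9 = T  x10 = F

The clause (¬x8) is unit: x8 must be False.
Unit propagation: (x9) forces x9 = True.
The clause (x4) is unit: x4 must be True.
The clause (¬x5) is unit: x5 must be False.
(¬x10) is a unit clause, so x10 = False.
(¬x1) is a unit clause, so x1 = False.
Unit propagation: (¬x6) forces x6 = False.
(¬x7) is a unit clause, so x7 = False.
Pure literal: x2 appears only negated; assign x2 = False.
x3 occurs only negated in the remaining clauses — set x3 = False.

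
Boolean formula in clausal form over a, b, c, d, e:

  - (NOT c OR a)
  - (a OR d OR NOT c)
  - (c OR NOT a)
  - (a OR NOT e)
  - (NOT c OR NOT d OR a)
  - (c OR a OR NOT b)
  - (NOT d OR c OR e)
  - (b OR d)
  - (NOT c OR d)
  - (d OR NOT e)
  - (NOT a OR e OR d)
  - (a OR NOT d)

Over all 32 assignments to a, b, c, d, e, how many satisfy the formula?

The models are:
  a=T b=F c=T d=T e=F
  a=T b=F c=T d=T e=T
  a=T b=T c=T d=T e=F
  a=T b=T c=T d=T e=T
That's 4 in total.

4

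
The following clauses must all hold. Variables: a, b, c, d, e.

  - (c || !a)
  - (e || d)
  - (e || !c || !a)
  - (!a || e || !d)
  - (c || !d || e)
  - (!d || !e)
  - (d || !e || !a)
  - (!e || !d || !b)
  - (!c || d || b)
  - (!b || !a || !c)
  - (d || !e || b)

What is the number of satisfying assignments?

The models are:
  a=F b=F c=T d=T e=F
  a=F b=T c=F d=F e=T
  a=F b=T c=T d=F e=T
  a=F b=T c=T d=T e=F
Count: 4.

4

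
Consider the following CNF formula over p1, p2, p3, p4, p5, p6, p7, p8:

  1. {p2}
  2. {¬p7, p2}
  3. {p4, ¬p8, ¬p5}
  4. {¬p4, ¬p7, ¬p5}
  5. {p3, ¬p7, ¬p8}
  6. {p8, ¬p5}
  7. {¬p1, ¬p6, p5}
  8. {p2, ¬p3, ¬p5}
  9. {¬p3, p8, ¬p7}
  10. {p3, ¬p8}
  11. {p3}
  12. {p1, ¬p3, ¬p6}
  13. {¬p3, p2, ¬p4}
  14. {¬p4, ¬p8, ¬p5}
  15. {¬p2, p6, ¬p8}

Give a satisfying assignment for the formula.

p1=1, p2=1, p3=1, p4=1, p5=0, p6=0, p7=0, p8=0

Unit propagation: (p2) forces p2 = True.
(p3) is a unit clause, so p3 = True.
p7 occurs only negated in the remaining clauses — set p7 = False.
Branch on p1: take p1 = True.
For the remaining variables, p4 = True, p5 = False, p6 = False, p8 = False works.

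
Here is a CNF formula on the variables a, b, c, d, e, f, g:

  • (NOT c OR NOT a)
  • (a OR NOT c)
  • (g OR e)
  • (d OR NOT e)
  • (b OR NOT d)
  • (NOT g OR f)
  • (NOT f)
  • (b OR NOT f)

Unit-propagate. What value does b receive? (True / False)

True

Unit clause (NOT f) sets f = False.
From (f OR NOT g) and f = False: g = False.
From (g OR e) and g = False: e = True.
(d OR NOT e): since e = True, the clause reduces to (d). d = True.
(NOT d OR b): since d = True, the clause reduces to (b). b = True.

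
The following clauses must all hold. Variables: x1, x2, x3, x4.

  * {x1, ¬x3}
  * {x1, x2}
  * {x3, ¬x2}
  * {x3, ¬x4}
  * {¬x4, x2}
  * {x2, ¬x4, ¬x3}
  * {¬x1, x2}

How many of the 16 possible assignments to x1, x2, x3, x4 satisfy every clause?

The models are:
  x1=T x2=T x3=T x4=F
  x1=T x2=T x3=T x4=T
Count: 2.

2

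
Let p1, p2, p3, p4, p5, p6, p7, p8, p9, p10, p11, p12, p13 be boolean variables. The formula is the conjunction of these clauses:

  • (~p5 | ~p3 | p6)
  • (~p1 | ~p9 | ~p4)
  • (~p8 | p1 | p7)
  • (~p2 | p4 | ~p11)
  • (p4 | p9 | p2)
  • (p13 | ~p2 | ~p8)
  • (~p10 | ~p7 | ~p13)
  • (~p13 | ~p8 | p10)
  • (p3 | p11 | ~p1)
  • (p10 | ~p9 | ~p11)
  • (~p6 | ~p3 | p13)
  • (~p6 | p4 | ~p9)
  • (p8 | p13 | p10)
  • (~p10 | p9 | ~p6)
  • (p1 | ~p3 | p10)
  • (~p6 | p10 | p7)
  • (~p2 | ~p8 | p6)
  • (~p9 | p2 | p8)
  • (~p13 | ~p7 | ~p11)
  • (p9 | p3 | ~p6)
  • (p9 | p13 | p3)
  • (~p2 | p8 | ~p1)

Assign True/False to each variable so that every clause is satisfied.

Pure literal: p5 appears only negated; assign p5 = False.
Set p1 = False and propagate.
Branch on p2: take p2 = True.
Try p3 = False.
For the remaining variables, p4 = False, p6 = False, p7 = True, p8 = False, p9 = False, p10 = False, p11 = False, p12 = True, p13 = True works.
Every clause has at least one true literal under this assignment.
Check each clause:
  1. (~p3 | p6 | ~p5) — ~p5 is true.
  2. (~p9 | ~p4 | ~p1) — ~p4 is true.
  3. (p1 | p7 | ~p8) — ~p8 is true.
  4. (~p2 | ~p11 | p4) — ~p11 is true.
  5. (p9 | p4 | p2) — p2 is true.
  6. (~p8 | p13 | ~p2) — ~p8 is true.
  7. (~p7 | ~p10 | ~p13) — ~p10 is true.
  8. (~p8 | ~p13 | p10) — ~p8 is true.
  9. (p11 | ~p1 | p3) — ~p1 is true.
  10. (~p9 | p10 | ~p11) — ~p11 is true.
  11. (~p6 | p13 | ~p3) — ~p3 is true.
  12. (p4 | ~p6 | ~p9) — ~p6 is true.
  13. (p8 | p13 | p10) — p13 is true.
  14. (~p10 | p9 | ~p6) — ~p6 is true.
  15. (~p3 | p1 | p10) — ~p3 is true.
  16. (p7 | p10 | ~p6) — ~p6 is true.
  17. (p6 | ~p2 | ~p8) — ~p8 is true.
  18. (~p9 | p8 | p2) — p2 is true.
  19. (~p11 | ~p13 | ~p7) — ~p11 is true.
  20. (p9 | ~p6 | p3) — ~p6 is true.
  21. (p9 | p13 | p3) — p13 is true.
  22. (p8 | ~p2 | ~p1) — ~p1 is true.

p1=F, p2=T, p3=F, p4=F, p5=F, p6=F, p7=T, p8=F, p9=F, p10=F, p11=F, p12=T, p13=T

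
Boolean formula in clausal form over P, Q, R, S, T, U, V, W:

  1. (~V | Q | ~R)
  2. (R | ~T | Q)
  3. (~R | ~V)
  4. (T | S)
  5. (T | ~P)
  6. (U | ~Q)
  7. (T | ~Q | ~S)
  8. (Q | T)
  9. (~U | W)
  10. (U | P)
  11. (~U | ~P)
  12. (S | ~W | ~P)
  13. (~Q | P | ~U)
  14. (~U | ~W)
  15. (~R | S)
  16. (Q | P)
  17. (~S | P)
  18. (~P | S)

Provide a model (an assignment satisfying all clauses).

P=T, Q=F, R=T, S=T, T=T, U=F, V=F, W=F

Pure literal: V appears only negated; assign V = False.
Branch on P: take P = True.
  then T is forced to True.
  then U is forced to False.
  then Q is forced to False.
  then R is forced to True.
  then S is forced to True.
W is now unconstrained; take W = False.
Every clause has at least one true literal under this assignment.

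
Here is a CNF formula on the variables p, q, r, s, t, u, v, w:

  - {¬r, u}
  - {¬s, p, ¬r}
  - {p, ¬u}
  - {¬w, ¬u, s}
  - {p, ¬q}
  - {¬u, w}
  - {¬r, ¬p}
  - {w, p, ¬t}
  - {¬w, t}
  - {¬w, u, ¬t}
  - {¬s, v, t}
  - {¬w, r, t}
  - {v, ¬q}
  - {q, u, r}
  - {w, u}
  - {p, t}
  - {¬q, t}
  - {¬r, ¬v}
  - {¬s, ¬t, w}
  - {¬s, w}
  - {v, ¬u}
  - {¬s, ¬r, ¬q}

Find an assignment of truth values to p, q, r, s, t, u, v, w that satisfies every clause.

p = T, q = T, r = F, s = T, t = T, u = T, v = T, w = T

Set p = True and propagate.
  then r is forced to False.
Branch on q: take q = True.
  then v is forced to True.
  then t is forced to True.
For the remaining variables, s = True, u = True, w = True works.
Every clause has at least one true literal under this assignment.
Check each clause:
  1. {¬r, u} — ¬r is true.
  2. {¬r, ¬s, p} — p is true.
  3. {p, ¬u} — p is true.
  4. {s, ¬u, ¬w} — s is true.
  5. {¬q, p} — p is true.
  6. {¬u, w} — w is true.
  7. {¬p, ¬r} — ¬r is true.
  8. {¬t, w, p} — w is true.
  9. {t, ¬w} — t is true.
  10. {¬t, ¬w, u} — u is true.
  11. {t, v, ¬s} — t is true.
  12. {¬w, t, r} — t is true.
  13. {v, ¬q} — v is true.
  14. {u, q, r} — q is true.
  15. {w, u} — w is true.
  16. {p, t} — p is true.
  17. {¬q, t} — t is true.
  18. {¬v, ¬r} — ¬r is true.
  19. {¬s, w, ¬t} — w is true.
  20. {w, ¬s} — w is true.
  21. {v, ¬u} — v is true.
  22. {¬q, ¬s, ¬r} — ¬r is true.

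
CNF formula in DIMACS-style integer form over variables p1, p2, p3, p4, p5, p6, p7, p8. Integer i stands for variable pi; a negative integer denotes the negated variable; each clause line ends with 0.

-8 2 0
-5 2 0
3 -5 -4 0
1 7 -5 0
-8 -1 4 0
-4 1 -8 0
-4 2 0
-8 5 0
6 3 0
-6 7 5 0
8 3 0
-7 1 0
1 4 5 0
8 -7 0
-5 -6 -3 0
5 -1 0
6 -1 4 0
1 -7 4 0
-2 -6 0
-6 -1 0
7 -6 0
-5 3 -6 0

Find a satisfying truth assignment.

p1=1, p2=1, p3=1, p4=1, p5=1, p6=0, p7=1, p8=1

Set p1 = True and propagate.
  then p5 is forced to True.
  then p2 is forced to True.
  then p6 is forced to False.
  then p3 is forced to True.
  then p4 is forced to True.
Try p7 = True.
  then p8 is forced to True.
Every clause has at least one true literal under this assignment.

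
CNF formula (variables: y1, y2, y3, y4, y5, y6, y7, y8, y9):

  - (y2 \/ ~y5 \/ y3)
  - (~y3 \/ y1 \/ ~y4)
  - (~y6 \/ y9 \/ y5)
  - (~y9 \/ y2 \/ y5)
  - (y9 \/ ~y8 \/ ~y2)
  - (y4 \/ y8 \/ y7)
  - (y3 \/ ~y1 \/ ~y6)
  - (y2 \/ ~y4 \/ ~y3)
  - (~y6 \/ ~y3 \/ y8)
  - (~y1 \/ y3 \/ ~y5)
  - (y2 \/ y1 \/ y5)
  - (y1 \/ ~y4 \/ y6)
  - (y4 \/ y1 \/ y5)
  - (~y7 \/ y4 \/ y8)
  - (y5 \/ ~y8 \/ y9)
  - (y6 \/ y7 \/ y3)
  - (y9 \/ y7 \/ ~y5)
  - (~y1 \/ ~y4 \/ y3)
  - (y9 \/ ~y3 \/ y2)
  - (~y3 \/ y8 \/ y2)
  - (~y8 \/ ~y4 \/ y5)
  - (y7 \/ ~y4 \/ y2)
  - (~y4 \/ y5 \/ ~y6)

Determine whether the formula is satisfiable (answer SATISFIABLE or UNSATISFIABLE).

SATISFIABLE

Try y1 = True.
Branch on y2: take y2 = True.
Branch on y3: take y3 = True.
The remaining clauses are satisfied by y4 = False, y5 = True, y6 = True, y7 = True, y8 = True, y9 = True.
So y1 = True, y2 = True, y3 = True, y4 = False, y5 = True, y6 = True, y7 = True, y8 = True, y9 = True is a satisfying assignment.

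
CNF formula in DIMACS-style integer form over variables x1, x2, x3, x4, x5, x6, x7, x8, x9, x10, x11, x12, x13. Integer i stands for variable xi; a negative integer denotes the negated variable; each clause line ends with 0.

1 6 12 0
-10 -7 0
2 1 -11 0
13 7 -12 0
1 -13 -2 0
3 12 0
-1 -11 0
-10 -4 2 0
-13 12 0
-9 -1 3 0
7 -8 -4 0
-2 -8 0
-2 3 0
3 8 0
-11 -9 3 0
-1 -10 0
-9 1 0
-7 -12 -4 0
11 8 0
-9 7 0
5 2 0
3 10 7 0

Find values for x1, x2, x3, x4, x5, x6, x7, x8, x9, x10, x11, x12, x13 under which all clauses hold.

x1=True, x2=False, x3=True, x4=True, x5=True, x6=False, x7=True, x8=True, x9=False, x10=False, x11=False, x12=False, x13=False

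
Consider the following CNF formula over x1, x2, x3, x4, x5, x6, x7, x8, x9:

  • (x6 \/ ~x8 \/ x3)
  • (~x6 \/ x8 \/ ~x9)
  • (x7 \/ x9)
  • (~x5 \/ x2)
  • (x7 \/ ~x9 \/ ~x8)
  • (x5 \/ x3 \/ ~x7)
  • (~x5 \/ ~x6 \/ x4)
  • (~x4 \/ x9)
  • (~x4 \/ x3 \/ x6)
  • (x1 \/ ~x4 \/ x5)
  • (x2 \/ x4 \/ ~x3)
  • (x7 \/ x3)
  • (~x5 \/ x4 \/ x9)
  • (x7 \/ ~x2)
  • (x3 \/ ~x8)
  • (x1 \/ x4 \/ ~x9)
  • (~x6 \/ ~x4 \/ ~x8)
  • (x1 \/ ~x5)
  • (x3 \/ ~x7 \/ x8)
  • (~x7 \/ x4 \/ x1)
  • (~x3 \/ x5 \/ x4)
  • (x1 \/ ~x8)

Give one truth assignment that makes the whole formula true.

x1=True, x2=True, x3=True, x4=True, x5=True, x6=False, x7=True, x8=True, x9=True

x1 occurs only positively in the remaining clauses — set x1 = True.
Set x2 = True and propagate.
  then x7 is forced to True.
The remaining clauses are satisfied by x3 = True, x4 = True, x5 = True, x6 = False, x8 = True, x9 = True.
Every clause has at least one true literal under this assignment.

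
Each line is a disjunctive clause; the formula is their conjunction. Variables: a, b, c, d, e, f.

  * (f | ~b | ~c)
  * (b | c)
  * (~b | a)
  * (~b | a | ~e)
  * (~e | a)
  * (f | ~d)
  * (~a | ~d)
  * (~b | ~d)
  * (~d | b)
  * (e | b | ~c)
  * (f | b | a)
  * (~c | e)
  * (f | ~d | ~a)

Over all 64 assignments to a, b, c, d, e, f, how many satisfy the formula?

7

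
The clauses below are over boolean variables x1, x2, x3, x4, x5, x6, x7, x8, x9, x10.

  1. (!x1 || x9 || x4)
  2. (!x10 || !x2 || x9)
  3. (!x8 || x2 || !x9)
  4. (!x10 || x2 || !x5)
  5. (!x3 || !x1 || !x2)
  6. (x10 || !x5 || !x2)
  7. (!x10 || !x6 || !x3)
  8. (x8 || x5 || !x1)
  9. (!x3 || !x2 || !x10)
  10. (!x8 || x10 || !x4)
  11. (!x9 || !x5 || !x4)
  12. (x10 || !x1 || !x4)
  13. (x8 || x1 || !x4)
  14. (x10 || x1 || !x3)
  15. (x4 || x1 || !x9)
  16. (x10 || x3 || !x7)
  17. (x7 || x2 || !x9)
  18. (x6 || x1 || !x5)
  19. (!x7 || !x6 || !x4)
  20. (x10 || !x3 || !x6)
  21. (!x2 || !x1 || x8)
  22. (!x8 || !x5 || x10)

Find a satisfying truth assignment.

x1 = F, x2 = F, x3 = T, x4 = F, x5 = F, x6 = F, x7 = T, x8 = F, x9 = F, x10 = T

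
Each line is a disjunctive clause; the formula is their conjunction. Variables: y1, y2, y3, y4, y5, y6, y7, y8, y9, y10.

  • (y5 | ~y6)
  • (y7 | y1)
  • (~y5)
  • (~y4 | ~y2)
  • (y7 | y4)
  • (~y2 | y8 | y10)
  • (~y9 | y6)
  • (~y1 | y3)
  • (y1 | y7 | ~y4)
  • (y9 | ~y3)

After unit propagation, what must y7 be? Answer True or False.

True

Unit clause (~y5) sets y5 = False.
(~y6 | y5): since y5 = False, the clause reduces to (~y6). y6 = False.
(y6 | ~y9) with y6 = False leaves only ~y9, so y9 = False.
From (y9 | ~y3) and y9 = False: y3 = False.
(~y1 | y3) with y3 = False leaves only ~y1, so y1 = False.
(y7 | y1): since y1 = False, the clause reduces to (y7). y7 = True.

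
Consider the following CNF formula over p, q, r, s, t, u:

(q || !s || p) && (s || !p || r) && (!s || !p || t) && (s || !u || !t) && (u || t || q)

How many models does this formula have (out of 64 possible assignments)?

31

Split on s, then p.
  s=T, p=T: forces t=T; q, r, u free → 2^3 = 8.
  s=T, p=F: forces q=T; r, t, u free → 2^3 = 8.
  s=F, p=T: 5 of the 16 assignments to (q,r,t,u) work.
  s=F, p=F: r free; 5 ways for (q,t,u) × 2^1 = 10.
Total: 8 + 8 + 5 + 10 = 31.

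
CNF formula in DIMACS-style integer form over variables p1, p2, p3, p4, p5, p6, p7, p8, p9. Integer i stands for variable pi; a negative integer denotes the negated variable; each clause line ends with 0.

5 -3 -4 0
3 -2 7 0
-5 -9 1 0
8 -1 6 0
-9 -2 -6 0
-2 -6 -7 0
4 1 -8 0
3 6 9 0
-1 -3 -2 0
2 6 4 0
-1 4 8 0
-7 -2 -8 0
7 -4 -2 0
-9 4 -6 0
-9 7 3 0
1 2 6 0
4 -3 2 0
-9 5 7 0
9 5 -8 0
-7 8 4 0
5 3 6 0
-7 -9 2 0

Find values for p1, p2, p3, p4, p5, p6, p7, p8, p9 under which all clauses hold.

Set p1 = False and propagate.
Branch on p2: take p2 = True.
Try p3 = True.
The remaining clauses are satisfied by p4 = True, p5 = True, p6 = False, p7 = True, p8 = False, p9 = False.

p1=0, p2=1, p3=1, p4=1, p5=1, p6=0, p7=1, p8=0, p9=0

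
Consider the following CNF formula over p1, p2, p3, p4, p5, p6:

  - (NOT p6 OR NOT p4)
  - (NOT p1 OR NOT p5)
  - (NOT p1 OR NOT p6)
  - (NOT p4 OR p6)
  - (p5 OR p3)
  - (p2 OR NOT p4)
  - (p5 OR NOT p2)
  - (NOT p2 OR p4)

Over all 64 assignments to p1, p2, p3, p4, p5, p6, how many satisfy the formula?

7

Satisfying assignments:
  p1=0 p2=0 p3=0 p4=0 p5=1 p6=0
  p1=0 p2=0 p3=0 p4=0 p5=1 p6=1
  p1=0 p2=0 p3=1 p4=0 p5=0 p6=0
  p1=0 p2=0 p3=1 p4=0 p5=0 p6=1
  p1=0 p2=0 p3=1 p4=0 p5=1 p6=0
  p1=0 p2=0 p3=1 p4=0 p5=1 p6=1
  p1=1 p2=0 p3=1 p4=0 p5=0 p6=0
Count: 7.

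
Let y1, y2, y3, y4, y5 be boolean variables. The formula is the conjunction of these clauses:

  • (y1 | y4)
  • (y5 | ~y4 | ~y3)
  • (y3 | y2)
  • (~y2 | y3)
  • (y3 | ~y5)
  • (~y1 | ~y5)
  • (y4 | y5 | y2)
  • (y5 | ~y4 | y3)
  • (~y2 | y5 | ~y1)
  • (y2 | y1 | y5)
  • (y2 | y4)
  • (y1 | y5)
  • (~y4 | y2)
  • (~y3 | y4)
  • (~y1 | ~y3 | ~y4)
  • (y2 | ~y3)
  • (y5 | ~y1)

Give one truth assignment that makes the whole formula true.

Set y1 = False and propagate.
  then y4 is forced to True.
  then y5 is forced to True.
  then y3 is forced to True.
  then y2 is forced to True.
Every clause has at least one true literal under this assignment.

y1 = F, y2 = T, y3 = T, y4 = T, y5 = T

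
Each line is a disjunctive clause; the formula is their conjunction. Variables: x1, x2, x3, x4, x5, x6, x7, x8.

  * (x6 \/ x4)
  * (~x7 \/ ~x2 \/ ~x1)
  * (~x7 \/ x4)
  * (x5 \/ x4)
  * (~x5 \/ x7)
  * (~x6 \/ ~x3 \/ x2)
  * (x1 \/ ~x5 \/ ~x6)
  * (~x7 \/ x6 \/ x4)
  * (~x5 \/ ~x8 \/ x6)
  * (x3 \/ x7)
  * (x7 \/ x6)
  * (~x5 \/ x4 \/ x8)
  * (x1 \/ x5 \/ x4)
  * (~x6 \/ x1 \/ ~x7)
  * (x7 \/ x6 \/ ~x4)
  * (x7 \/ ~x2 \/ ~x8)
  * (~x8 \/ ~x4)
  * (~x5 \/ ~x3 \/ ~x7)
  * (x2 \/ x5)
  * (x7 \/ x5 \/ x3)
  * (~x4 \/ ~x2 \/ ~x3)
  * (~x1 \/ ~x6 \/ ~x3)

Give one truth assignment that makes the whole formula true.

x1=False, x2=False, x3=False, x4=True, x5=True, x6=False, x7=True, x8=False

Try x1 = False.
For the remaining variables, x2 = False, x3 = False, x4 = True, x5 = True, x6 = False, x7 = True, x8 = False works.
Check each clause:
  1. (x4 \/ x6) — x4 is true.
  2. (~x2 \/ ~x1 \/ ~x7) — ~x2 is true.
  3. (~x7 \/ x4) — x4 is true.
  4. (x5 \/ x4) — x4 is true.
  5. (x7 \/ ~x5) — x7 is true.
  6. (~x6 \/ x2 \/ ~x3) — ~x6 is true.
  7. (~x5 \/ ~x6 \/ x1) — ~x6 is true.
  8. (x6 \/ ~x7 \/ x4) — x4 is true.
  9. (~x8 \/ x6 \/ ~x5) — ~x8 is true.
  10. (x3 \/ x7) — x7 is true.
  11. (x6 \/ x7) — x7 is true.
  12. (x4 \/ ~x5 \/ x8) — x4 is true.
  13. (x4 \/ x1 \/ x5) — x4 is true.
  14. (x1 \/ ~x6 \/ ~x7) — ~x6 is true.
  15. (x7 \/ x6 \/ ~x4) — x7 is true.
  16. (~x8 \/ x7 \/ ~x2) — ~x8 is true.
  17. (~x8 \/ ~x4) — ~x8 is true.
  18. (~x7 \/ ~x3 \/ ~x5) — ~x3 is true.
  19. (x2 \/ x5) — x5 is true.
  20. (x5 \/ x3 \/ x7) — x5 is true.
  21. (~x3 \/ ~x2 \/ ~x4) — ~x3 is true.
  22. (~x3 \/ ~x6 \/ ~x1) — ~x6 is true.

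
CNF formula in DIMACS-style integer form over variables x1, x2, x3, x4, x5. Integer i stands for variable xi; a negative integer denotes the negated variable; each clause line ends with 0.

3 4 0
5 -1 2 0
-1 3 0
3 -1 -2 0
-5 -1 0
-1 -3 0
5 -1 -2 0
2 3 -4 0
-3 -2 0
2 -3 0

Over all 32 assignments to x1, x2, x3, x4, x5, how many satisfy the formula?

2

Satisfying assignments:
  x1=0 x2=1 x3=0 x4=1 x5=0
  x1=0 x2=1 x3=0 x4=1 x5=1
That's 2 in total.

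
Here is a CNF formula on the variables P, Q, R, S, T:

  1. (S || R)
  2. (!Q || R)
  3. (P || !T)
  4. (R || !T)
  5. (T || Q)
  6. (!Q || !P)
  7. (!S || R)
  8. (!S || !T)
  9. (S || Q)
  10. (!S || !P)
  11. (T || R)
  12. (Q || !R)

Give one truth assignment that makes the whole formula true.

P = F  Q = T  R = T  S = T  T = F

Check each clause:
  1. (R || S) — R is true.
  2. (!Q || R) — R is true.
  3. (P || !T) — !T is true.
  4. (R || !T) — R is true.
  5. (Q || T) — Q is true.
  6. (!P || !Q) — !P is true.
  7. (R || !S) — R is true.
  8. (!T || !S) — !T is true.
  9. (S || Q) — Q is true.
  10. (!P || !S) — !P is true.
  11. (R || T) — R is true.
  12. (!R || Q) — Q is true.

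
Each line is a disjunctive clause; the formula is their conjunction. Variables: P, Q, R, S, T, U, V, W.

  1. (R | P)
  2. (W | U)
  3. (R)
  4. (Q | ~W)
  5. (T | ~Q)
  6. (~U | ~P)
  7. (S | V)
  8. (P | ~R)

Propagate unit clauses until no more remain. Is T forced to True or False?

(R) is a unit clause: R = True.
(P | ~R) with R = True leaves only P, so P = True.
(~U | ~P): since P = True, the clause reduces to (~U). U = False.
In (U | W), U is now false; W must hold, so W = True.
(Q | ~W): since W = True, the clause reduces to (Q). Q = True.
In (~Q | T), ~Q is now false; T must hold, so T = True.

True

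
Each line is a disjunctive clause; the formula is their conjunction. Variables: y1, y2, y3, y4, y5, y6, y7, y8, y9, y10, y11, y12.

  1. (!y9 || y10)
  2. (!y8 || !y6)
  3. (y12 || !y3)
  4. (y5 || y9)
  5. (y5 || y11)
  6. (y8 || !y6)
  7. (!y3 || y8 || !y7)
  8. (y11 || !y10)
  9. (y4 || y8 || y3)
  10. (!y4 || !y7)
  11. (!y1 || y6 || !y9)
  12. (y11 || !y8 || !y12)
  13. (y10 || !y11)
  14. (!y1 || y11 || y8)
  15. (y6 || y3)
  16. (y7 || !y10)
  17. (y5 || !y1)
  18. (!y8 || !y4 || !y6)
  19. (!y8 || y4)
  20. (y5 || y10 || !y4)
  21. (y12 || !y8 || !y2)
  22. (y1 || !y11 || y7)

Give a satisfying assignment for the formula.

Pure literal: y2 appears only negated; assign y2 = False.
y5 occurs only positively in the remaining clauses — set y5 = True.
Try y1 = False.
For the remaining variables, y3 = True, y4 = True, y6 = False, y7 = False, y8 = False, y9 = False, y10 = False, y11 = False, y12 = True works.
Every clause has at least one true literal under this assignment.
Check each clause:
  1. (y10 || !y9) — !y9 is true.
  2. (!y8 || !y6) — !y8 is true.
  3. (!y3 || y12) — y12 is true.
  4. (y9 || y5) — y5 is true.
  5. (y11 || y5) — y5 is true.
  6. (y8 || !y6) — !y6 is true.
  7. (!y3 || y8 || !y7) — !y7 is true.
  8. (!y10 || y11) — !y10 is true.
  9. (y8 || y3 || y4) — y3 is true.
  10. (!y4 || !y7) — !y7 is true.
  11. (y6 || !y1 || !y9) — !y1 is true.
  12. (!y8 || !y12 || y11) — !y8 is true.
  13. (y10 || !y11) — !y11 is true.
  14. (y8 || !y1 || y11) — !y1 is true.
  15. (y6 || y3) — y3 is true.
  16. (y7 || !y10) — !y10 is true.
  17. (y5 || !y1) — y5 is true.
  18. (!y4 || !y6 || !y8) — !y8 is true.
  19. (!y8 || y4) — !y8 is true.
  20. (y10 || y5 || !y4) — y5 is true.
  21. (y12 || !y2 || !y8) — !y8 is true.
  22. (!y11 || y7 || y1) — !y11 is true.

y1=False, y2=False, y3=True, y4=True, y5=True, y6=False, y7=False, y8=False, y9=False, y10=False, y11=False, y12=True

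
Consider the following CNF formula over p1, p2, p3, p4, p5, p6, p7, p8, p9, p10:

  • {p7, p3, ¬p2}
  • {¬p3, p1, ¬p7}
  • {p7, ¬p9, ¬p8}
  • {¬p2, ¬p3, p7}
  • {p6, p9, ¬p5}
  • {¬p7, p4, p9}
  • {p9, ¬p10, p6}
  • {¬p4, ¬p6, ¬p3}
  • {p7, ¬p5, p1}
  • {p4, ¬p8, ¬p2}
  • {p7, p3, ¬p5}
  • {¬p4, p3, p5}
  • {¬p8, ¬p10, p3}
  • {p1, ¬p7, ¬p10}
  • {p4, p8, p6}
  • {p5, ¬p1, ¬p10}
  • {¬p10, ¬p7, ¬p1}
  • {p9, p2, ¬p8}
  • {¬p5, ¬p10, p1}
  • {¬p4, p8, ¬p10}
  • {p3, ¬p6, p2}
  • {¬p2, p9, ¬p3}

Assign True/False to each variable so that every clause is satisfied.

p1=T  p2=F  p3=T  p4=T  p5=F  p6=F  p7=T  p8=T  p9=T  p10=F

Pure literal: p10 appears only negated; assign p10 = False.
Try p1 = True.
Set p2 = False and propagate.
Set p3 = True and propagate.
The remaining clauses are satisfied by p4 = True, p5 = False, p6 = False, p7 = True, p8 = True, p9 = True.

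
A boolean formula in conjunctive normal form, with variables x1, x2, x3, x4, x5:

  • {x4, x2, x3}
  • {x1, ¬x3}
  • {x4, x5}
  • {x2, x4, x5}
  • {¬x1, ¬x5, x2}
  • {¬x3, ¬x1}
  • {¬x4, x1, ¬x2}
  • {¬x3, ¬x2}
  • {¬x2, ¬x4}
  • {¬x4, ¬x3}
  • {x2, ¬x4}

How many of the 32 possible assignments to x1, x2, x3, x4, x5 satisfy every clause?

The models are:
  x1=F x2=T x3=F x4=F x5=T
  x1=T x2=T x3=F x4=F x5=T
That's 2 in total.

2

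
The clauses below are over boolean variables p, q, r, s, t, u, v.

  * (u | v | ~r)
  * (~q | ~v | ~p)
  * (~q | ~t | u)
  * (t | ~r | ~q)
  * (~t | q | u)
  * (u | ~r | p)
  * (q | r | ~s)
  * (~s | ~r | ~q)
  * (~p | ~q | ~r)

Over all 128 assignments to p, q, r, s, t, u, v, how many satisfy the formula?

Case analysis on q and r:
  q=1, r=1: remaining (p,s,t,u,v) ∈ {(0,0,1,1,0); (0,0,1,1,1)} — 2.
  q=1, r=0: s free; 9 ways for (p,t,u,v) × 2^1 = 18.
  q=0, r=1: s free; 9 ways for (p,t,u,v) × 2^1 = 18.
  q=0, r=0: p, v free; 3 ways for (s,t,u) × 2^2 = 12.
Total: 2 + 18 + 18 + 12 = 50.

50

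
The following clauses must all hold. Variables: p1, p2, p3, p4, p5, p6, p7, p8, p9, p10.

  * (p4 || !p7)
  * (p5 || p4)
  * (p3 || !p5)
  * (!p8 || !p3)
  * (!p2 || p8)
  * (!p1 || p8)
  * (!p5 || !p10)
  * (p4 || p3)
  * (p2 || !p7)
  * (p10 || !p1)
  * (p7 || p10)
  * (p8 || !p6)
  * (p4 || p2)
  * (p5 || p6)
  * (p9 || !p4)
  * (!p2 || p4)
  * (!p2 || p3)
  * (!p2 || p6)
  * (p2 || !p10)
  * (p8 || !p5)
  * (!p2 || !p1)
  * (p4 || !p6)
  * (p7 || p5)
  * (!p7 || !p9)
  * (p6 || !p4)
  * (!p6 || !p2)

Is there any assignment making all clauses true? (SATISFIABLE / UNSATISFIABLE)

UNSATISFIABLE

p2 = True:
  propagation gives p8=True, p3=False; an empty clause results — contradiction.
p2 = False:
  propagation gives p7=False, p10=True; an empty clause results — contradiction.
Every branch closes, so no satisfying assignment exists.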